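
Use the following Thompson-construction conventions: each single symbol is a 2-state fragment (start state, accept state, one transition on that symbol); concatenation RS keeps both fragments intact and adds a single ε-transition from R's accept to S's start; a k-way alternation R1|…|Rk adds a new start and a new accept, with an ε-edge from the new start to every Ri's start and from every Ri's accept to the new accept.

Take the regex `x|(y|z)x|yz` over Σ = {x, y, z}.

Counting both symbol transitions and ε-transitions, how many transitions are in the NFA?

18

Bottom-up over the parse tree:
Each of the 6 symbol leaves contributes 1 transition (1 symbol, 0 ε).
  y|z — 6 transitions (2 symbol, 4 ε)
  (y|z)x — 8 transitions (3 symbol, 5 ε)
  yz — 3 transitions (2 symbol, 1 ε)
  x|(y|z)x|yz — 18 transitions (6 symbol, 12 ε)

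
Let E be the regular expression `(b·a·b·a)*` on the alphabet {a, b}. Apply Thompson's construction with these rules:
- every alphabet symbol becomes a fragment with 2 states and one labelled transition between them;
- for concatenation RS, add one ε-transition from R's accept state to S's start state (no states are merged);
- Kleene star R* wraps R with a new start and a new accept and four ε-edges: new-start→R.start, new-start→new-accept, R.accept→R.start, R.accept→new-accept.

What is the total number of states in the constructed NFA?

10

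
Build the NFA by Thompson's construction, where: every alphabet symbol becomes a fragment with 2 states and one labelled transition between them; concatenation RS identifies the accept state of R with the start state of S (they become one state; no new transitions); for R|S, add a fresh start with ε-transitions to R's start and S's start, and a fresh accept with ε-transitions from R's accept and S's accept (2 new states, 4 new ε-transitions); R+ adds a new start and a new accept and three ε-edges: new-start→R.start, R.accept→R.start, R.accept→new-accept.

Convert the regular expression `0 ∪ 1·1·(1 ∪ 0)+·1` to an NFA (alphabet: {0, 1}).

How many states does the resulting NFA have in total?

15

Building bottom-up:
Each of the 6 symbol leaves contributes a 2-state fragment.
  1 ∪ 0 → 6 states
  (1 ∪ 0)+ → 8 states
  1·1·(1 ∪ 0)+·1 → 11 states
  0 ∪ 1·1·(1 ∪ 0)+·1 → 15 states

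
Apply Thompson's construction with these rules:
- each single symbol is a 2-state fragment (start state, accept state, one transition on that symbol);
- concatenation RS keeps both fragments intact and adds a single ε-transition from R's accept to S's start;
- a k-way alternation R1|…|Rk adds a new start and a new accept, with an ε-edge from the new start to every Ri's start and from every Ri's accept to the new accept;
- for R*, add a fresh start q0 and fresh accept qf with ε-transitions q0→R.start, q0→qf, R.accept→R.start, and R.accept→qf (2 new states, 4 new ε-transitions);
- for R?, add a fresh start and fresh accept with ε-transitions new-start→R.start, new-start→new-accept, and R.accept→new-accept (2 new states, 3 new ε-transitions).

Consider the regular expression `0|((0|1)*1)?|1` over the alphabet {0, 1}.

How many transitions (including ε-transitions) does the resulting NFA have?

Per subexpression:
Each of the 5 symbol leaves contributes 1 transition (1 symbol, 0 ε).
  0|1 : 6 transitions (2 symbol, 4 ε)
  (0|1)* : 10 transitions (2 symbol, 8 ε)
  (0|1)*1 : 12 transitions (3 symbol, 9 ε)
  ((0|1)*1)? : 15 transitions (3 symbol, 12 ε)
  0|((0|1)*1)?|1 : 23 transitions (5 symbol, 18 ε)

23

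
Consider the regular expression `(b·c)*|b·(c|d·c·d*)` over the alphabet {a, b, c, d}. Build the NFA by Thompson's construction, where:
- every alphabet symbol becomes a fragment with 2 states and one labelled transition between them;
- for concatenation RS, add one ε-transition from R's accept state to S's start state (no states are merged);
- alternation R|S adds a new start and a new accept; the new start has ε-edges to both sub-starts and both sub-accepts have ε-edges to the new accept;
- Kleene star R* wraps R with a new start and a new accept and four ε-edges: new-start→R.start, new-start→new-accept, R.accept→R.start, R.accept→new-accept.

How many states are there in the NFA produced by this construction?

22

Per subexpression:
Each of the 7 symbol leaves contributes a 2-state fragment.
  b·c : 4 states
  (b·c)* : 6 states
  d* : 4 states
  d·c·d* : 8 states
  c|d·c·d* : 12 states
  b·(c|d·c·d*) : 14 states
  (b·c)*|b·(c|d·c·d*) : 22 states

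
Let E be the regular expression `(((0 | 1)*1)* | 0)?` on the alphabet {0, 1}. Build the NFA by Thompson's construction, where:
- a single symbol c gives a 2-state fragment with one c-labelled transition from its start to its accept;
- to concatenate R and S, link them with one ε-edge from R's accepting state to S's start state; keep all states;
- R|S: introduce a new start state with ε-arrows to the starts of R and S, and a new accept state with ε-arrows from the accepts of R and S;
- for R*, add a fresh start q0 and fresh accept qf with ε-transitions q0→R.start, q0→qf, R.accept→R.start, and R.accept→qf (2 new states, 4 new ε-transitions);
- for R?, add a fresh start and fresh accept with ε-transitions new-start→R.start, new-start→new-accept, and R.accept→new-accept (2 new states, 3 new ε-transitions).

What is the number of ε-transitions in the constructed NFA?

Recursing over subexpressions:
Each of the 4 symbol leaves contributes 0 ε-transitions.
  0 | 1 → 4 ε-transitions
  (0 | 1)* → 8 ε-transitions
  (0 | 1)*1 → 9 ε-transitions
  ((0 | 1)*1)* → 13 ε-transitions
  ((0 | 1)*1)* | 0 → 17 ε-transitions
  (((0 | 1)*1)* | 0)? → 20 ε-transitions

20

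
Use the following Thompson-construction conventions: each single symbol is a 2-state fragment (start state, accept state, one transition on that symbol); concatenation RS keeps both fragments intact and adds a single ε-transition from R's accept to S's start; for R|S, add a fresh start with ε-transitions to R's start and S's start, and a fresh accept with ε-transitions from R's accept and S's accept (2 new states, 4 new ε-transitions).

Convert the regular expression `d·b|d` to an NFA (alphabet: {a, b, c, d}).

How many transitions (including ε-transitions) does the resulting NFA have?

8

Bottom-up over the parse tree:
Each of the 3 symbol leaves contributes 1 transition (1 symbol, 0 ε).
  d·b : 3 transitions (2 symbol, 1 ε)
  d·b|d : 8 transitions (3 symbol, 5 ε)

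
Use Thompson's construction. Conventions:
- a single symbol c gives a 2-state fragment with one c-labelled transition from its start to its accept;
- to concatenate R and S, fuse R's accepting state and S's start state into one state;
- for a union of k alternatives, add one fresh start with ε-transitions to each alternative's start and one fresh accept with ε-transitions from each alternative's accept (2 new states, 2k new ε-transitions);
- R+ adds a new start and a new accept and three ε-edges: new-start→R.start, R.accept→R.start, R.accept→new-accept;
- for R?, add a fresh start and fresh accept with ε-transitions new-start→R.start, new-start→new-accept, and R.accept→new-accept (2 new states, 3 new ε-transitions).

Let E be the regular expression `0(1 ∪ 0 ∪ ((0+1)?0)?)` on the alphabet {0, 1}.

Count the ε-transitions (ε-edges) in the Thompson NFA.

15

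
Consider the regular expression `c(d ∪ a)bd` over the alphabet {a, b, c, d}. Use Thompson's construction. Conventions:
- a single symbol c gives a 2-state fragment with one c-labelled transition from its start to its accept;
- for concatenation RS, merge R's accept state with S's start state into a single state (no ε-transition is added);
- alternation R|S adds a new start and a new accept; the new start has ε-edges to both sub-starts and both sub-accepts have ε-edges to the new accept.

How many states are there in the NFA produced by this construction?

Building bottom-up:
Each of the 5 symbol leaves contributes a 2-state fragment.
  d ∪ a = 6 states
  c(d ∪ a)bd = 9 states

9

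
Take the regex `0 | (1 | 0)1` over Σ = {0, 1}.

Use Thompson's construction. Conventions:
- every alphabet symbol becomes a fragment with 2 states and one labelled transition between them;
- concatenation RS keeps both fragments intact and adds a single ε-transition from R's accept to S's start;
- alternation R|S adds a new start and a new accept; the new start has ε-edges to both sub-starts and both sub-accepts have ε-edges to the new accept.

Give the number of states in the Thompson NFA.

Recursing over subexpressions:
Each of the 4 symbol leaves contributes a 2-state fragment.
  1 | 0 — 6 states
  (1 | 0)1 — 8 states
  0 | (1 | 0)1 — 12 states

12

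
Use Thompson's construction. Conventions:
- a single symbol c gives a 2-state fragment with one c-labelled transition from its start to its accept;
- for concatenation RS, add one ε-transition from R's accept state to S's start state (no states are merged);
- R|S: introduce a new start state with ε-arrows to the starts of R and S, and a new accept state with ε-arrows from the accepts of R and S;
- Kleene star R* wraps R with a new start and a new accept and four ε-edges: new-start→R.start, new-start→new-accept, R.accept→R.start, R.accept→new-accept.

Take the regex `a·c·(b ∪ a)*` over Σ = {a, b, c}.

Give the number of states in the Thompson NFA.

Bottom-up over the parse tree:
Each of the 4 symbol leaves contributes a 2-state fragment.
  b ∪ a — 6 states
  (b ∪ a)* — 8 states
  a·c·(b ∪ a)* — 12 states

12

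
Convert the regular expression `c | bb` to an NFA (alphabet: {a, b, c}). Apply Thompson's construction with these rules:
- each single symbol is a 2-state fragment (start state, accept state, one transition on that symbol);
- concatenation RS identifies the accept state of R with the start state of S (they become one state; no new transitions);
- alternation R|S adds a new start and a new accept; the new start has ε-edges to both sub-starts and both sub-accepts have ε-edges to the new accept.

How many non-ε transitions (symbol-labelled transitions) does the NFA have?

3

Recursing over subexpressions:
Each of the 3 symbol leaves contributes exactly 1 symbol transition.
  bb = 2 symbol transitions
  c | bb = 3 symbol transitions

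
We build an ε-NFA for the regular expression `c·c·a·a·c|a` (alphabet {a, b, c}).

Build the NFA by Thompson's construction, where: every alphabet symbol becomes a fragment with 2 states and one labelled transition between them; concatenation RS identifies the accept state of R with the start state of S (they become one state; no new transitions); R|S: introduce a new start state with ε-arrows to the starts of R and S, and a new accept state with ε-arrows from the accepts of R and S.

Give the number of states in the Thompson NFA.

Bottom-up over the parse tree:
Each of the 6 symbol leaves contributes a 2-state fragment.
  c·c·a·a·c : 6 states
  c·c·a·a·c|a : 10 states

10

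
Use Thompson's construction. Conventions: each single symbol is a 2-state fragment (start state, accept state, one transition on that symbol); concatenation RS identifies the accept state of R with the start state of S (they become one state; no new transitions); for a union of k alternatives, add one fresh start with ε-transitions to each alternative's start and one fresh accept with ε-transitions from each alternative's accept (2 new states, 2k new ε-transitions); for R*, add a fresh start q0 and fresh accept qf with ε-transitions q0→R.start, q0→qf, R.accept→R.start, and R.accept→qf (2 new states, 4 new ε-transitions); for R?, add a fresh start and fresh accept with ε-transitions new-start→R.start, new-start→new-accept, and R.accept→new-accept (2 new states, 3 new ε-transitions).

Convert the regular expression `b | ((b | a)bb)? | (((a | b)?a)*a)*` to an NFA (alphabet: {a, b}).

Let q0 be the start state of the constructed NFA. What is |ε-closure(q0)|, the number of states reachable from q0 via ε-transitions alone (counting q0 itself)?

Compute the ε-closure size of each fragment's start state recursively; a symbol fragment's start has no outgoing ε-edge, so its closure is just itself (size 1).
  b | a — new start ε-reaches every alternative's start; none of them accept ε, so the new accept is not reached: C = 1 + 1 + 1 = 3
  (b | a)bb — same as the first factor's closure: C = 3
  ((b | a)bb)? — C = 1 (new start) + 3 (body) + 1 (new accept, via ε) = 5
  a | b — new start ε-reaches every alternative's start; none of them accept ε, so the new accept is not reached: C = 1 + 1 + 1 = 3
  (a | b)? — C = 1 (new start) + 3 (body) + 1 (new accept, via ε) = 5
  (a | b)?a — the left operand accepts ε, so the closure extends into the next operand (the shared merged state is already counted); C = 5 + (1−1) = 5
  ((a | b)?a)* — the star's fresh start ε-reaches both the body's start and the fresh accept: C = 2 + 5 = 7
  ((a | b)?a)*a — the left operand accepts ε, so the closure extends into the next operand (the shared merged state is already counted); C = 7 + (1−1) = 7
  (((a | b)?a)*a)* — C = 1 (new start) + 7 (body) + 1 (new accept) = 9
  b | ((b | a)bb)? | (((a | b)?a)*a)* — C = 1 (new start) + (1 + 5 + 9) + 1 (new accept, since some branch ε-reaches its own accept) = 17

17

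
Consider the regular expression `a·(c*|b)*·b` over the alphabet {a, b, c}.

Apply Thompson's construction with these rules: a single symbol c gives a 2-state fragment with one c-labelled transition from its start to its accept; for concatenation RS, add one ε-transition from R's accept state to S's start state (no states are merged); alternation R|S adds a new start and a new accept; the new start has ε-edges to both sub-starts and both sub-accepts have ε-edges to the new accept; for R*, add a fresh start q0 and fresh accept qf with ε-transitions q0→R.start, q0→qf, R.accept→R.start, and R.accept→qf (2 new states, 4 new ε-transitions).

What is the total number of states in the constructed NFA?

Building bottom-up:
Each of the 4 symbol leaves contributes a 2-state fragment.
  c* — 4 states
  c*|b — 8 states
  (c*|b)* — 10 states
  a·(c*|b)*·b — 14 states

14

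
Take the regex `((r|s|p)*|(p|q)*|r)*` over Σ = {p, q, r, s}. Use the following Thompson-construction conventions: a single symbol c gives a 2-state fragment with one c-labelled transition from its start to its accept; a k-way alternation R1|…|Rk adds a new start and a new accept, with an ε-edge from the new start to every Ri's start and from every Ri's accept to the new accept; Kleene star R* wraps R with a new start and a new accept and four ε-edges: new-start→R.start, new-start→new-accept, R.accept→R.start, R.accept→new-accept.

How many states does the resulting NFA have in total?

24

Per subexpression:
Each of the 6 symbol leaves contributes a 2-state fragment.
  r|s|p — 8 states
  (r|s|p)* — 10 states
  p|q — 6 states
  (p|q)* — 8 states
  (r|s|p)*|(p|q)*|r — 22 states
  ((r|s|p)*|(p|q)*|r)* — 24 states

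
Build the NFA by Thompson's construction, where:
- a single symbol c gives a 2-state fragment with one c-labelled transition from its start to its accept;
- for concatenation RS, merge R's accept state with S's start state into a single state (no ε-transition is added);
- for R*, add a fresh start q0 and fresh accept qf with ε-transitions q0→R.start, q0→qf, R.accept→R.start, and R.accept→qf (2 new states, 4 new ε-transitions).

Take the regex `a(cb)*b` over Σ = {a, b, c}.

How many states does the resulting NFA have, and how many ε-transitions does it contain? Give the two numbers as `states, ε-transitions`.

Building bottom-up:
Each of the 4 symbol leaves contributes 2 states and 0 ε-transitions.
  cb — 3 states, 0 ε-transitions
  (cb)* — 5 states, 4 ε-transitions
  a(cb)*b — 7 states, 4 ε-transitions

7, 4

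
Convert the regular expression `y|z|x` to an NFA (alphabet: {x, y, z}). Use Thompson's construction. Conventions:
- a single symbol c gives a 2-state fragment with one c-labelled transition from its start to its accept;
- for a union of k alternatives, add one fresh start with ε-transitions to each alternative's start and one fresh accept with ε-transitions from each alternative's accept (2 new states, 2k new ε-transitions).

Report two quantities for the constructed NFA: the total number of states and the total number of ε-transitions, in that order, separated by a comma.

8, 6

Per subexpression:
Each of the 3 symbol leaves contributes 2 states and 0 ε-transitions.
  y|z|x = 8 states, 6 ε-transitions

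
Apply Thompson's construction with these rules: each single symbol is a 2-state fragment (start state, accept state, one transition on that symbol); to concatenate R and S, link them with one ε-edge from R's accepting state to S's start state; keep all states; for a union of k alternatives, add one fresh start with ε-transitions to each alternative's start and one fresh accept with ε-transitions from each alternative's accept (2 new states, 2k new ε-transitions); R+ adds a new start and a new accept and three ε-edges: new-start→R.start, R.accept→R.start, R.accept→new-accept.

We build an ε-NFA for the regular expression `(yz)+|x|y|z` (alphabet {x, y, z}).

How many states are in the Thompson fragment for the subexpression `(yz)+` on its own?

6

Fragment for `(yz)+`:
Each of the 2 symbol leaves contributes a 2-state fragment.
  yz : 4 states
  (yz)+ : 6 states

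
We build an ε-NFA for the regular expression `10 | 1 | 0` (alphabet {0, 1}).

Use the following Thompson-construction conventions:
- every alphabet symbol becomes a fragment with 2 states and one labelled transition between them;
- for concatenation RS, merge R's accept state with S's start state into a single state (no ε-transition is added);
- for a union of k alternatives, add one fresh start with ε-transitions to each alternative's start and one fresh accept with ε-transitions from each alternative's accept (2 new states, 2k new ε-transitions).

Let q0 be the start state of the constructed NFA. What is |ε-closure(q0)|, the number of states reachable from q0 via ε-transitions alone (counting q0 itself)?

Compute the ε-closure size of each fragment's start state recursively; a symbol fragment's start has no outgoing ε-edge, so its closure is just itself (size 1).
  10 → same as the first factor's closure: |ε-closure| = 1
  10 | 1 | 0 → new start ε-reaches every alternative's start; none of them accept ε, so the new accept is not reached: |ε-closure| = 1 + 1 + 1 + 1 = 4

4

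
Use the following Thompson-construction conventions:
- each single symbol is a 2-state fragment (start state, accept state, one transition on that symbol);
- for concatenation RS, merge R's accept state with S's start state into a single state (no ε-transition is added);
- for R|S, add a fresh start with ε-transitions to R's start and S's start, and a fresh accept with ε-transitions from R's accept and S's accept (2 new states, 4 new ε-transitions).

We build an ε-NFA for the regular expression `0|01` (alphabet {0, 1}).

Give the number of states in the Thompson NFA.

7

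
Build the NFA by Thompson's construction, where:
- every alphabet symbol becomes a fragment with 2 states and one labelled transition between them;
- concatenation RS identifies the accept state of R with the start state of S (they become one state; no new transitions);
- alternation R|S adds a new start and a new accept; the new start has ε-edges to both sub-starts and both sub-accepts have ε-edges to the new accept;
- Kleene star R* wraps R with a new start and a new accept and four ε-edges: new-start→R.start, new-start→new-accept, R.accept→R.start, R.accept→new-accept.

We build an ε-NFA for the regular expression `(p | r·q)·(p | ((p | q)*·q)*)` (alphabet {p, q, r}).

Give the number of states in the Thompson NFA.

Recursing over subexpressions:
Each of the 7 symbol leaves contributes a 2-state fragment.
  r·q = 3 states
  p | r·q = 7 states
  p | q = 6 states
  (p | q)* = 8 states
  (p | q)*·q = 9 states
  ((p | q)*·q)* = 11 states
  p | ((p | q)*·q)* = 15 states
  (p | r·q)·(p | ((p | q)*·q)*) = 21 states

21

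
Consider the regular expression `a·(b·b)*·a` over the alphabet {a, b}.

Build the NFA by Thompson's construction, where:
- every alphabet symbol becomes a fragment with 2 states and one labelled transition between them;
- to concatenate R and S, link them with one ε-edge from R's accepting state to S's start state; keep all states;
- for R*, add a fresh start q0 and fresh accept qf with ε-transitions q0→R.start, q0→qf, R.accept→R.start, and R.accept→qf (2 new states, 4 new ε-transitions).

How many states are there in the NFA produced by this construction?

10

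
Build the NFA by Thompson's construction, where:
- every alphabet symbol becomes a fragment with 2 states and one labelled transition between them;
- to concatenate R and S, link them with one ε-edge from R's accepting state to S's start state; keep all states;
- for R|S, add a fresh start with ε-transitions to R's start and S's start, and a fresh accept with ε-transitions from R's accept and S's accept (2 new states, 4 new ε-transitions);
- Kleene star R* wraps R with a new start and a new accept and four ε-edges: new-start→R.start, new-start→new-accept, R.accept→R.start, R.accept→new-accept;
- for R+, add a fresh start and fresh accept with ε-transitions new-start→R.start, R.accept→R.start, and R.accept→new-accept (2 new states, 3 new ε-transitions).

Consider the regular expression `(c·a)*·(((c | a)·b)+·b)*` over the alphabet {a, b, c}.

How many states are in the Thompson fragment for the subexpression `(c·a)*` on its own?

6

Fragment for `(c·a)*`:
Each of the 2 symbol leaves contributes a 2-state fragment.
  c·a = 4 states
  (c·a)* = 6 states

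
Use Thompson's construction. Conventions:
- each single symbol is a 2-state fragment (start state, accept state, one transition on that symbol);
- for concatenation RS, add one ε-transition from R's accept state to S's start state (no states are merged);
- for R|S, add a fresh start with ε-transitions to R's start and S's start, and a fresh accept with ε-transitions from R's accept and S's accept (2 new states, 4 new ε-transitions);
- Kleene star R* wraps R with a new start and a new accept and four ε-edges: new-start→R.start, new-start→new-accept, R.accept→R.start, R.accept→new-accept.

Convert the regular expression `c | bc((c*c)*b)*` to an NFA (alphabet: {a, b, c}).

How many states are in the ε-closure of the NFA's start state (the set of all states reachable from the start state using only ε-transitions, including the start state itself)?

3

Work bottom-up. For each fragment F, track |ε-closure(F.start)| and whether F's accept lies in that closure (i.e. whether F accepts ε). A single-symbol fragment has closure size 1 and does not accept ε.
  c* — |ε-closure| = 1 (new start) + 1 (body) + 1 (new accept) = 3
  c*c — |ε-closure| = 3 + 1 = 4 (closure spills across the concat boundary because the left factor accepts ε)
  (c*c)* — new start has ε-edges to the inner start and to the new accept, so |ε-closure| = 2 + 4 = 6
  (c*c)*b — |ε-closure| = 6 + 1 = 7 (closure spills across the concat boundary because the left factor accepts ε)
  ((c*c)*b)* — new start has ε-edges to the inner start and to the new accept, so |ε-closure| = 2 + 7 = 9
  bc((c*c)*b)* — same as the first factor's closure: |ε-closure| = 1
  c | bc((c*c)*b)* — new start ε-reaches every alternative's start; none of them accept ε, so the new accept is not reached: |ε-closure| = 1 + 1 + 1 = 3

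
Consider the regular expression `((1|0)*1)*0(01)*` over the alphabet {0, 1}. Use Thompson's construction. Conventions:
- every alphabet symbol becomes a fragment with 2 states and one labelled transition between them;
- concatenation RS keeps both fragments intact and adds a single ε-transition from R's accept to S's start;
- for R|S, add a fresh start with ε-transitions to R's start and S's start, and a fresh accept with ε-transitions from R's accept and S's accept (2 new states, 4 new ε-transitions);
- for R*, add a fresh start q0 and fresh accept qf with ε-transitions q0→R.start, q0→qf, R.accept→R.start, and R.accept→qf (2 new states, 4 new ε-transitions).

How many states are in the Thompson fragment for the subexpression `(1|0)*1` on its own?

Fragment for `(1|0)*1`:
Each of the 3 symbol leaves contributes a 2-state fragment.
  1|0 = 6 states
  (1|0)* = 8 states
  (1|0)*1 = 10 states

10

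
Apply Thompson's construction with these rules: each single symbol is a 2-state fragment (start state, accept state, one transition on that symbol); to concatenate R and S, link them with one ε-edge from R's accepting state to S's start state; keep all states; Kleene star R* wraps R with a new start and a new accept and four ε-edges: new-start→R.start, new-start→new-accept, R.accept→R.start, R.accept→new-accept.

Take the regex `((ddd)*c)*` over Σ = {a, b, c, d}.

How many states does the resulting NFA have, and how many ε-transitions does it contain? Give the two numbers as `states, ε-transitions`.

Bottom-up over the parse tree:
Each of the 4 symbol leaves contributes 2 states and 0 ε-transitions.
  ddd → 6 states, 2 ε-transitions
  (ddd)* → 8 states, 6 ε-transitions
  (ddd)*c → 10 states, 7 ε-transitions
  ((ddd)*c)* → 12 states, 11 ε-transitions

12, 11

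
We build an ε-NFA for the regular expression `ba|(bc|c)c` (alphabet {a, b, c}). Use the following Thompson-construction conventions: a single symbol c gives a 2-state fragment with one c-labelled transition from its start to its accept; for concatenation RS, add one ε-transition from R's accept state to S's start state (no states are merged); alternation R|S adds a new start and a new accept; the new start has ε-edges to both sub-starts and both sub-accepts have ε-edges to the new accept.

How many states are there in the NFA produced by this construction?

16

Bottom-up over the parse tree:
Each of the 6 symbol leaves contributes a 2-state fragment.
  ba → 4 states
  bc → 4 states
  bc|c → 8 states
  (bc|c)c → 10 states
  ba|(bc|c)c → 16 states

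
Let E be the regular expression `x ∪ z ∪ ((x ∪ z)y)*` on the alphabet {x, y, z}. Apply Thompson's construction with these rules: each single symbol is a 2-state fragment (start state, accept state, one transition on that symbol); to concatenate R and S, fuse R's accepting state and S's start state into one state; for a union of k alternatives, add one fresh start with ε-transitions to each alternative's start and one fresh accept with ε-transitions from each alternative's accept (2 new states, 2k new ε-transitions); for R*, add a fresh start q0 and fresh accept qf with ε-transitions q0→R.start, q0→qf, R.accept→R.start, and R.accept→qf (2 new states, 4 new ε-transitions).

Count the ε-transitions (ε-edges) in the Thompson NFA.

Bottom-up over the parse tree:
Each of the 5 symbol leaves contributes 0 ε-transitions.
  x ∪ z — 4 ε-transitions
  (x ∪ z)y — 4 ε-transitions
  ((x ∪ z)y)* — 8 ε-transitions
  x ∪ z ∪ ((x ∪ z)y)* — 14 ε-transitions

14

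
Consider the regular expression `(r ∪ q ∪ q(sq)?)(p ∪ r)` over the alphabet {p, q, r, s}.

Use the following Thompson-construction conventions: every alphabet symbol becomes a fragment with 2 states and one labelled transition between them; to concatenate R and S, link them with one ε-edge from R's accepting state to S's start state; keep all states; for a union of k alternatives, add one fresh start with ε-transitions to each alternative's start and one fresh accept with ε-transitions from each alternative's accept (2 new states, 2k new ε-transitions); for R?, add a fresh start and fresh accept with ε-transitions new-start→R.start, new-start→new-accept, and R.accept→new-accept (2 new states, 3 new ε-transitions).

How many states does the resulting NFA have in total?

20

By structural recursion:
Each of the 7 symbol leaves contributes a 2-state fragment.
  sq : 4 states
  (sq)? : 6 states
  q(sq)? : 8 states
  r ∪ q ∪ q(sq)? : 14 states
  p ∪ r : 6 states
  (r ∪ q ∪ q(sq)?)(p ∪ r) : 20 states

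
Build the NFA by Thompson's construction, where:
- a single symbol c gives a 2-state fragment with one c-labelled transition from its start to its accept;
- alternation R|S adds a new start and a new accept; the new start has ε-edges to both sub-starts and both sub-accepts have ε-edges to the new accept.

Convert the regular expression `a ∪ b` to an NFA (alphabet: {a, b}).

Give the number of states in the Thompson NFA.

6

Bottom-up over the parse tree:
Each of the 2 symbol leaves contributes a 2-state fragment.
  a ∪ b = 6 states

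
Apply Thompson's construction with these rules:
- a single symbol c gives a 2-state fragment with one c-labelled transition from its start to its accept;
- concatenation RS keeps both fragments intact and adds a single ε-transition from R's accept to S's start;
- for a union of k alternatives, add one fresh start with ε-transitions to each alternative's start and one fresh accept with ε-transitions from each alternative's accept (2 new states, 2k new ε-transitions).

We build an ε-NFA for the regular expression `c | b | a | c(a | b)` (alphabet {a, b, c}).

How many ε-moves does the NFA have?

By structural recursion:
Each of the 6 symbol leaves contributes 0 ε-transitions.
  a | b = 4 ε-transitions
  c(a | b) = 5 ε-transitions
  c | b | a | c(a | b) = 13 ε-transitions

13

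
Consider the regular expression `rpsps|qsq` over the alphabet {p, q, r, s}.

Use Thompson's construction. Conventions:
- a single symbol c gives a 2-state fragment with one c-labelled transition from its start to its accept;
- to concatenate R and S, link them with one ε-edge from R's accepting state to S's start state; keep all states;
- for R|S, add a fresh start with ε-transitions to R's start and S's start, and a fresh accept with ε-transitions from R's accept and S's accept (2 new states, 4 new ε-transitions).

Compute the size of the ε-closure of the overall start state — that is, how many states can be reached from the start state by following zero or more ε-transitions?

Work bottom-up. For each fragment F, track |ε-closure(F.start)| and whether F's accept lies in that closure (i.e. whether F accepts ε). A single-symbol fragment has closure size 1 and does not accept ε.
  rpsps : same as the first factor's closure: |closure| = 1
  qsq : same as the first factor's closure: |closure| = 1
  rpsps|qsq : new start ε-reaches every alternative's start; none of them accept ε, so the new accept is not reached: |closure| = 1 + 1 + 1 = 3

3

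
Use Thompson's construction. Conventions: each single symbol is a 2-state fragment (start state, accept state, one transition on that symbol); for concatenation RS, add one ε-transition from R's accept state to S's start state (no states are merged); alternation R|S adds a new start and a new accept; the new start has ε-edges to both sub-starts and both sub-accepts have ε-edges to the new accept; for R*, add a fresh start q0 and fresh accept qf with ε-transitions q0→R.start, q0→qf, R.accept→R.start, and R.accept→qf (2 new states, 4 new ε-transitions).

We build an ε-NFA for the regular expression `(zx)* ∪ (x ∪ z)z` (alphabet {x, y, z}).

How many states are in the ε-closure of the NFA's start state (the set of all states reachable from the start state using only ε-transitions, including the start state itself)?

Let C(F) = |ε-closure(F.start)| within fragment F, and note whether F accepts ε. Symbol fragments have C = 1 and do not accept ε. Then:
  zx : same as the first factor's closure: C = 1
  (zx)* : the star's fresh start ε-reaches both the body's start and the fresh accept: C = 2 + 1 = 3
  x ∪ z : new start ε-reaches every alternative's start; none of them accept ε, so the new accept is not reached: C = 1 + 1 + 1 = 3
  (x ∪ z)z : same as the first factor's closure: C = 3
  (zx)* ∪ (x ∪ z)z : new start ε-reaches every alternative's start; at least one alternative accepts ε, so the union's new accept is reached too: C = 1 + 3 + 3 + 1 = 8

8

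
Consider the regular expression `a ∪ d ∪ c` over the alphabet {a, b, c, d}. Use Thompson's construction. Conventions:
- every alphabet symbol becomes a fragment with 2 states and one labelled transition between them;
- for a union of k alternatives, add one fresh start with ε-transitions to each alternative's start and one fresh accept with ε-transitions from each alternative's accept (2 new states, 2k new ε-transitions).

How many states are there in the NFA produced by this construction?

8

Building bottom-up:
Each of the 3 symbol leaves contributes a 2-state fragment.
  a ∪ d ∪ c : 8 states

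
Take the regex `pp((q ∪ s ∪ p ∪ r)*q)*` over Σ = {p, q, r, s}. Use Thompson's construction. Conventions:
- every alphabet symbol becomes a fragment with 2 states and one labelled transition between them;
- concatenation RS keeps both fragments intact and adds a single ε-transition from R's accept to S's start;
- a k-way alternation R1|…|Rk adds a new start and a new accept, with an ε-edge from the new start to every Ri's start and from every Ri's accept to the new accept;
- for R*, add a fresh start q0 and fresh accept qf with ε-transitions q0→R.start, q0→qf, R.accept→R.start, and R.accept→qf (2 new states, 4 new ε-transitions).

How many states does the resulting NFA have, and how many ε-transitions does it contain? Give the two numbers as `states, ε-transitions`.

20, 19

By structural recursion:
Each of the 7 symbol leaves contributes 2 states and 0 ε-transitions.
  q ∪ s ∪ p ∪ r = 10 states, 8 ε-transitions
  (q ∪ s ∪ p ∪ r)* = 12 states, 12 ε-transitions
  (q ∪ s ∪ p ∪ r)*q = 14 states, 13 ε-transitions
  ((q ∪ s ∪ p ∪ r)*q)* = 16 states, 17 ε-transitions
  pp((q ∪ s ∪ p ∪ r)*q)* = 20 states, 19 ε-transitions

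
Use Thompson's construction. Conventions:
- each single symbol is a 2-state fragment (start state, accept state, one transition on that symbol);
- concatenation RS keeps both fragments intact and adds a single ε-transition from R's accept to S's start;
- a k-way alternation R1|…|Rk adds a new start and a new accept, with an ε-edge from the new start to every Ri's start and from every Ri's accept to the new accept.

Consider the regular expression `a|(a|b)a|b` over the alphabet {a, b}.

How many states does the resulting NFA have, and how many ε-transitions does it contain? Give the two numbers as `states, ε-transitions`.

14, 11

By structural recursion:
Each of the 5 symbol leaves contributes 2 states and 0 ε-transitions.
  a|b : 6 states, 4 ε-transitions
  (a|b)a : 8 states, 5 ε-transitions
  a|(a|b)a|b : 14 states, 11 ε-transitions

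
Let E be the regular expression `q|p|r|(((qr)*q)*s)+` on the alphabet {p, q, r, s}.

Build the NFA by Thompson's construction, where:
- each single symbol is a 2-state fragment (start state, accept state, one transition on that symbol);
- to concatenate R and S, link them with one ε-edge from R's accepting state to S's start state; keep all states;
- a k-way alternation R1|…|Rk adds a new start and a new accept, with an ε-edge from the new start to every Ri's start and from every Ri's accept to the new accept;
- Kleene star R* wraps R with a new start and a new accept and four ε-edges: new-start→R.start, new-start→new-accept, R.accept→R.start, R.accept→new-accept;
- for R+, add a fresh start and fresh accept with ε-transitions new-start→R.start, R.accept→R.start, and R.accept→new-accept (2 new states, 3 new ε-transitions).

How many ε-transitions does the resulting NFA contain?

22

Building bottom-up:
Each of the 7 symbol leaves contributes 0 ε-transitions.
  qr — 1 ε-transition
  (qr)* — 5 ε-transitions
  (qr)*q — 6 ε-transitions
  ((qr)*q)* — 10 ε-transitions
  ((qr)*q)*s — 11 ε-transitions
  (((qr)*q)*s)+ — 14 ε-transitions
  q|p|r|(((qr)*q)*s)+ — 22 ε-transitions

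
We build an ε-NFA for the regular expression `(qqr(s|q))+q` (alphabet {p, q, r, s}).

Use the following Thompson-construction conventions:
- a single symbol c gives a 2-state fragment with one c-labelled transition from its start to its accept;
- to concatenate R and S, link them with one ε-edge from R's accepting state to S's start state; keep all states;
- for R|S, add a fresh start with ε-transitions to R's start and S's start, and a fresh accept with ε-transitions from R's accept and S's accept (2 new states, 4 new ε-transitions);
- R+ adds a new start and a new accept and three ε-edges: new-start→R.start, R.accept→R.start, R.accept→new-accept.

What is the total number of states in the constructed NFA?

16

By structural recursion:
Each of the 6 symbol leaves contributes a 2-state fragment.
  s|q — 6 states
  qqr(s|q) — 12 states
  (qqr(s|q))+ — 14 states
  (qqr(s|q))+q — 16 states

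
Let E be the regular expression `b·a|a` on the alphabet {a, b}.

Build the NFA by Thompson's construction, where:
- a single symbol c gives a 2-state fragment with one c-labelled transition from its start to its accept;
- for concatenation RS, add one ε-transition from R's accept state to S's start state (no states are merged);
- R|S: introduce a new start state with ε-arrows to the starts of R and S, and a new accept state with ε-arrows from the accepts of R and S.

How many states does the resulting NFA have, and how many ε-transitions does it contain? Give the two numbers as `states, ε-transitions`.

Building bottom-up:
Each of the 3 symbol leaves contributes 2 states and 0 ε-transitions.
  b·a → 4 states, 1 ε-transition
  b·a|a → 8 states, 5 ε-transitions

8, 5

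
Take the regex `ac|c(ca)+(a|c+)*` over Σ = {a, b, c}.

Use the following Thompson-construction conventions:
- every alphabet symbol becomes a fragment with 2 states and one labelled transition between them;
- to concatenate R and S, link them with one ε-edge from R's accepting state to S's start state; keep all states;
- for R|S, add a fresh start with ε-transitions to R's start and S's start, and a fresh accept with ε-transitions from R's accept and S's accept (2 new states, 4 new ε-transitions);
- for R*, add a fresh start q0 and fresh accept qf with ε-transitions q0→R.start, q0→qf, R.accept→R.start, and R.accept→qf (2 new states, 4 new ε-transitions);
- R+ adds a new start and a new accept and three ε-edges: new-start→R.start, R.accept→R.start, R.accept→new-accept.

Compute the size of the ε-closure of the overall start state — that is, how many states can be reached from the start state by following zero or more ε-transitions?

Compute the ε-closure size of each fragment's start state recursively; a symbol fragment's start has no outgoing ε-edge, so its closure is just itself (size 1).
  ac : |closure| equals the left operand's closure size = 1 (its accept is not ε-reachable, so the closure stops there)
  ca : same as the first factor's closure: |closure| = 1
  (ca)+ : new start ε-reaches only the body's start; the new accept needs a symbol first: |closure| = 1 + 1 = 2
  c+ : new start ε-reaches only the body's start; the new accept needs a symbol first: |closure| = 1 + 1 = 2
  a|c+ : |closure| = 1 + 1 + 2 = 4 (the new accept is not ε-reachable since no branch accepts ε)
  (a|c+)* : |closure| = 1 (new start) + 4 (body) + 1 (new accept) = 6
  c(ca)+(a|c+)* : same as the first factor's closure: |closure| = 1
  ac|c(ca)+(a|c+)* : |closure| = 1 + 1 + 1 = 3 (the new accept is not ε-reachable since no branch accepts ε)

3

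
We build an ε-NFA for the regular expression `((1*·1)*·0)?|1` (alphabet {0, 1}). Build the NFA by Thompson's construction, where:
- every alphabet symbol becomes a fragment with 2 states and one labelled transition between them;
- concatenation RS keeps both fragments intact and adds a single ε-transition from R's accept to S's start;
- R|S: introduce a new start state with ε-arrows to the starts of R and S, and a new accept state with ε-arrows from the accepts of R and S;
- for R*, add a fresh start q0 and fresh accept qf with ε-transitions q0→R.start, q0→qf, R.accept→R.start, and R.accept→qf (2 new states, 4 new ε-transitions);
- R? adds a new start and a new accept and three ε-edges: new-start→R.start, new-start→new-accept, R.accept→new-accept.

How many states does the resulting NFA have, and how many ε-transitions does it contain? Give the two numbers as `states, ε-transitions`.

Per subexpression:
Each of the 4 symbol leaves contributes 2 states and 0 ε-transitions.
  1* = 4 states, 4 ε-transitions
  1*·1 = 6 states, 5 ε-transitions
  (1*·1)* = 8 states, 9 ε-transitions
  (1*·1)*·0 = 10 states, 10 ε-transitions
  ((1*·1)*·0)? = 12 states, 13 ε-transitions
  ((1*·1)*·0)?|1 = 16 states, 17 ε-transitions

16, 17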